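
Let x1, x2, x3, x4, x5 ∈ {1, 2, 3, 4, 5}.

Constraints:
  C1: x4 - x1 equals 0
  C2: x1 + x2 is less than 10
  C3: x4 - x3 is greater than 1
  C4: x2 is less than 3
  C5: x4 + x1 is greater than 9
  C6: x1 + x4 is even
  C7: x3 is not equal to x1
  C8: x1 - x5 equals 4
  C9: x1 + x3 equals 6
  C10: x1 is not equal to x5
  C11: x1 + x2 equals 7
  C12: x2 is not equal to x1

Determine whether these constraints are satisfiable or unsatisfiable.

Satisfiable

One satisfying assignment is x1 = 5, x2 = 2, x3 = 1, x4 = 5, x5 = 1.
For the less obvious constraints — constraint 1: x4 - x1 = 0; constraint 2: x1 + x2 = 7 — and the others hold by inspection.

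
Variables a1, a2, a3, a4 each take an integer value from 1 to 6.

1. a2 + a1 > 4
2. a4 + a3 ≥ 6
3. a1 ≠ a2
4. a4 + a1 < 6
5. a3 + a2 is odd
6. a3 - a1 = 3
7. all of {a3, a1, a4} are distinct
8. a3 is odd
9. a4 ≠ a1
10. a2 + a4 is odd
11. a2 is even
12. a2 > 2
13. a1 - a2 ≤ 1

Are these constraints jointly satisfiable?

Satisfiable

Try a1 = 2, a2 = 4, a3 = 5, a4 = 1.
Check constraint 1: a2 + a1 = 6; constraint 2: a4 + a3 = 6; constraint 4: a4 + a1 = 3. The remaining constraints are straightforward to verify.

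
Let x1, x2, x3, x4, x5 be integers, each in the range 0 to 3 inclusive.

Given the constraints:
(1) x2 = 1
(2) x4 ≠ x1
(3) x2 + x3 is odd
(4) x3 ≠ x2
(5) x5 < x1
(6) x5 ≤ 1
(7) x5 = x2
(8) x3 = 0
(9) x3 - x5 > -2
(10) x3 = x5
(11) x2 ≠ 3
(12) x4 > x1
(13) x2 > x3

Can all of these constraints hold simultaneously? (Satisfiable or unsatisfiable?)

Constraint 8 fixes x3 = 0 and constraint 1 fixes x2 = 1. Constraints 7 and 10 give x3 = x5 = x2, so x3 = x2. But 0 ≠ 1 — contradiction.

Unsatisfiable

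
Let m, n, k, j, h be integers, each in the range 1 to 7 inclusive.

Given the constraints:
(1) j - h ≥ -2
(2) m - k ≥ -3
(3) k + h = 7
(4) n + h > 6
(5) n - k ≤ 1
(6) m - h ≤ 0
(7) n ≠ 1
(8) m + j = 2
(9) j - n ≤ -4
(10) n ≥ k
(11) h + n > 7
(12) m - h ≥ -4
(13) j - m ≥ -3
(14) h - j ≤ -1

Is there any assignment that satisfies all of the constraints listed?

Constraints 2, 5, 6, 9, and 14 give n − j ≥ 4, j − h ≥ 1, h − m ≥ 0, m − k ≥ -3, k − n ≥ -1.
Adding all 5 inequalities: the left sides telescope to 0, and the right sides sum to 4 + 1 + 0 + (-3) + (-1) = 1. So 0 ≥ 1, which is false.

Unsatisfiable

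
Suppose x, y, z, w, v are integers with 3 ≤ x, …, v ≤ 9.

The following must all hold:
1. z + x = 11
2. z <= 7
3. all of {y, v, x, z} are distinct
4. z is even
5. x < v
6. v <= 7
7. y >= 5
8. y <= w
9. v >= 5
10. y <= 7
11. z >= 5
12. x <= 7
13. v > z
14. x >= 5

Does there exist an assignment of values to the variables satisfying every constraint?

Unsatisfiable

Constraints 2, 6, 7, 9, 10, 11, 12, and 14 confine each of y, v, x, z to the 3 values {5, …, 7}.
Constraint 3 requires all 4 of them to be distinct, but only 3 values are available — impossible by the pigeonhole principle.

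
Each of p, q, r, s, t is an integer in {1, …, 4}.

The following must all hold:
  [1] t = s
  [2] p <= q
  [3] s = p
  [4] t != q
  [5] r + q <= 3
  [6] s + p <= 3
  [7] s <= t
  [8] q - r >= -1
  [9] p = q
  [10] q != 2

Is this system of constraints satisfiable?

From constraints 1, 3, and 9, t = s = p = q, so t = q. But constraint 4 says t ≠ q. Contradiction.

Unsatisfiable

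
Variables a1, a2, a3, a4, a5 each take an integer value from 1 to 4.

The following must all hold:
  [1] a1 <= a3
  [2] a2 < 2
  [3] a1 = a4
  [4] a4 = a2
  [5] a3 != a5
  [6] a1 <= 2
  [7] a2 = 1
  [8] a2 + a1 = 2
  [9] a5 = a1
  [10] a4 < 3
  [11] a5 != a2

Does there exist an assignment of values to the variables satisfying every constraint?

Unsatisfiable

From constraints 3, 4, and 9, a5 = a1 = a4 = a2, so a5 = a2. But constraint 11 says a5 ≠ a2. Contradiction.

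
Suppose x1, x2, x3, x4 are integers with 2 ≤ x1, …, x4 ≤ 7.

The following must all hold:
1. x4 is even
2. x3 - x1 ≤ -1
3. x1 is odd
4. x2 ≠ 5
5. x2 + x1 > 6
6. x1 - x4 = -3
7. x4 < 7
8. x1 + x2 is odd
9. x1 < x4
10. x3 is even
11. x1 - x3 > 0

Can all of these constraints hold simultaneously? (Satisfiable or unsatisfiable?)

Satisfiable

The assignment x1 = 3, x2 = 6, x3 = 2, x4 = 6 works:
  constraint 2 holds since x3 - x1 = -1.
  constraint 5 holds since x2 + x1 = 9.
The rest check out directly.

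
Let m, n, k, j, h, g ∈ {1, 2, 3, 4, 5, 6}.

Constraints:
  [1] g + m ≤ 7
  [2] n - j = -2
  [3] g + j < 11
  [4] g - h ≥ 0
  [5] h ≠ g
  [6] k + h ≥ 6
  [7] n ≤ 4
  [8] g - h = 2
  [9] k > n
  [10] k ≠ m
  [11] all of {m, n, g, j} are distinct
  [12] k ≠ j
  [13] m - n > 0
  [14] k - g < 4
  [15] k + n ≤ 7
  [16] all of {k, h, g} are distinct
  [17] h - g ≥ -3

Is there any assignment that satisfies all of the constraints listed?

Satisfiable

Setting (m, n, k, j, h, g) = (2, 1, 6, 3, 3, 5) satisfies everything: constraint 1: g + m = 7; constraint 2: n - j = -2; constraint 3: g + j = 8, and the others follow.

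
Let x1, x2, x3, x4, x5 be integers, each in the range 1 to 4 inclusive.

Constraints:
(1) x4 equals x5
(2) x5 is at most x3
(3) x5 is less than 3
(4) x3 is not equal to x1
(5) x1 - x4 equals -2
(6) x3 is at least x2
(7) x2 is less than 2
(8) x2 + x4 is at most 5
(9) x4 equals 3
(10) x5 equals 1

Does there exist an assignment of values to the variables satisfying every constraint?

Constraint 9 fixes x4 = 3 and constraint 10 fixes x5 = 1, but constraint 1 requires x4 = x5. Since 3 ≠ 1, contradiction.

Unsatisfiable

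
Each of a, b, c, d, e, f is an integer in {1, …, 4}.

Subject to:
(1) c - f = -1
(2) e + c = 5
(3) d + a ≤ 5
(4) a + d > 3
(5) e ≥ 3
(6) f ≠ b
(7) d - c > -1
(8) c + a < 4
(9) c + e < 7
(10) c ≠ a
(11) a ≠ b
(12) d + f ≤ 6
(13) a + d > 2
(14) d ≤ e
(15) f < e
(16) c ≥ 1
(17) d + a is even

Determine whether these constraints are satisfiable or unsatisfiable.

Try a = 2, b = 4, c = 1, d = 2, e = 4, f = 2.
Check constraint 1: c - f = -1; constraint 2: e + c = 5; constraint 3: d + a = 4. The remaining constraints are straightforward to verify.

Satisfiable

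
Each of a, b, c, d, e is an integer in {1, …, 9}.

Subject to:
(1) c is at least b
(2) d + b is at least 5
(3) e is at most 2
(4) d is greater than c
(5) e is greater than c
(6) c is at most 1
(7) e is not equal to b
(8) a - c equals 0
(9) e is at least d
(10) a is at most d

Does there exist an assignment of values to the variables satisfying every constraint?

Unsatisfiable

From constraints 3 and 9: d ≤ e ≤ 2. From constraints 1 and 6: b ≤ c ≤ 1. Hence d + b ≤ 3. But constraint 2 requires d + b ≥ 5, and 5 > 3. Contradiction.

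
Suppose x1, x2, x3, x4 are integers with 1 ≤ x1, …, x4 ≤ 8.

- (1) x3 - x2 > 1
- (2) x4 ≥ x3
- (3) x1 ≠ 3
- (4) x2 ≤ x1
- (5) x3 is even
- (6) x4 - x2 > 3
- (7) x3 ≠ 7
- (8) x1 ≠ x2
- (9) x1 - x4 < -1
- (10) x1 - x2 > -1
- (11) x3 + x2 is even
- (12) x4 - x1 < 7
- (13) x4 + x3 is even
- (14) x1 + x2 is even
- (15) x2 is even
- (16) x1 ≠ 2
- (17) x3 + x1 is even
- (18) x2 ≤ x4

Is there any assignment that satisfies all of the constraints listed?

Satisfiable

Take x1 = 4, x2 = 2, x3 = 4, x4 = 8. Then constraint 1: x3 - x2 = 2; constraint 6: x4 - x2 = 6, and every other listed constraint is also met.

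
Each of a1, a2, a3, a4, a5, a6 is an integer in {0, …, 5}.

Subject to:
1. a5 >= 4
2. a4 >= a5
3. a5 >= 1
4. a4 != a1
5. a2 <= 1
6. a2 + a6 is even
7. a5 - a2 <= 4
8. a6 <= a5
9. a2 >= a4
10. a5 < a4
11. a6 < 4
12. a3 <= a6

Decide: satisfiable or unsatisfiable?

From constraints 1 and 2: a4 ≥ a5 and a5 ≥ 4, so a4 ≥ 4. From constraints 5 and 9: a4 ≤ a2 and a2 ≤ 1, so a4 ≤ 1. But 1 < 4, so no value of a4 works.

Unsatisfiable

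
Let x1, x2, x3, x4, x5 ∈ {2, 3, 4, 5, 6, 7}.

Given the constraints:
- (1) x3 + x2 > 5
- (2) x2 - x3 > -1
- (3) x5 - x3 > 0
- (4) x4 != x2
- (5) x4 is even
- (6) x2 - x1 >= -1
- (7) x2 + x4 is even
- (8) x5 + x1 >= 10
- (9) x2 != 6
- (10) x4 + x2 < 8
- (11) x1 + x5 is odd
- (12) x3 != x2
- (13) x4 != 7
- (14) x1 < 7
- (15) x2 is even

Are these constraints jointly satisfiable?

The assignment x1 = 5, x2 = 4, x3 = 3, x4 = 2, x5 = 6 works:
  constraint 1 holds since x3 + x2 = 7.
  constraint 2 holds since x2 - x3 = 1.
  constraint 3 holds since x5 - x3 = 3.
The rest check out directly.

Satisfiable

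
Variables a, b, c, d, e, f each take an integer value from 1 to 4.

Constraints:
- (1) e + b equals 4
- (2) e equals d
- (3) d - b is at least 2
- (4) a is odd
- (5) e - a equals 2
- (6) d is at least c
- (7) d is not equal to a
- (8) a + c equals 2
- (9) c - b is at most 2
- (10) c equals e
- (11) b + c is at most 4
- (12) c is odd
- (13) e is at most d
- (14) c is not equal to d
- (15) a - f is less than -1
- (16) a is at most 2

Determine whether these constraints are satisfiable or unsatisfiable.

From constraints 2 and 10, c = e = d, so c = d. But constraint 14 says c ≠ d. Contradiction.

Unsatisfiable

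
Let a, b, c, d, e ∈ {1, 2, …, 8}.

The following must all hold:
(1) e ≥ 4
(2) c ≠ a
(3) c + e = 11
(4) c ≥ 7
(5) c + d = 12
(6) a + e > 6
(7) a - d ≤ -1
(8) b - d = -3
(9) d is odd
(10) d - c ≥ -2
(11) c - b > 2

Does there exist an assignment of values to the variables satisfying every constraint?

Satisfiable

One satisfying assignment is a = 3, b = 2, c = 7, d = 5, e = 4.
For the less obvious constraints — constraint 3: c + e = 11; constraint 5: c + d = 12 — and the others hold by inspection.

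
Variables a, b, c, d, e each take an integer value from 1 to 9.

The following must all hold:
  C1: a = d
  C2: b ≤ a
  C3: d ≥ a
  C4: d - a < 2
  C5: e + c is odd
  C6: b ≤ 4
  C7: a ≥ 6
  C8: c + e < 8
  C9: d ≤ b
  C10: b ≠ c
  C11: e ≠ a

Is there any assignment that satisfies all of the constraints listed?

Unsatisfiable

From constraints 3 and 7: d ≥ a and a ≥ 6, so d ≥ 6. From constraints 6 and 9: d ≤ b and b ≤ 4, so d ≤ 4. But 4 < 6, so no value of d works.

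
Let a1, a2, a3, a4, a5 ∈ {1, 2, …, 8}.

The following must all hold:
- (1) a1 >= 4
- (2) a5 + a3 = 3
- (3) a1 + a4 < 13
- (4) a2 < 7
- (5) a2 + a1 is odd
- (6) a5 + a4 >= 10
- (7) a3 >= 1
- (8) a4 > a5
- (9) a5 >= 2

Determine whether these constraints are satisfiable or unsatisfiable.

Setting (a1, a2, a3, a4, a5) = (4, 1, 1, 8, 2) satisfies everything: constraint 2: a5 + a3 = 3; constraint 3: a1 + a4 = 12; constraint 6: a5 + a4 = 10, and the others follow.

Satisfiable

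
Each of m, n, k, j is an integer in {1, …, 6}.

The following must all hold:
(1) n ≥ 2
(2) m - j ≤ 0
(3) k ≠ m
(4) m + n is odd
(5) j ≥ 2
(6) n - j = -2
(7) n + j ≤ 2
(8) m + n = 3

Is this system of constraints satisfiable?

Unsatisfiable

From constraint 1: n ≥ 2. From constraint 5: j ≥ 2. Hence n + j ≥ 4. But constraint 7 requires n + j ≤ 2, and 2 < 4. Contradiction.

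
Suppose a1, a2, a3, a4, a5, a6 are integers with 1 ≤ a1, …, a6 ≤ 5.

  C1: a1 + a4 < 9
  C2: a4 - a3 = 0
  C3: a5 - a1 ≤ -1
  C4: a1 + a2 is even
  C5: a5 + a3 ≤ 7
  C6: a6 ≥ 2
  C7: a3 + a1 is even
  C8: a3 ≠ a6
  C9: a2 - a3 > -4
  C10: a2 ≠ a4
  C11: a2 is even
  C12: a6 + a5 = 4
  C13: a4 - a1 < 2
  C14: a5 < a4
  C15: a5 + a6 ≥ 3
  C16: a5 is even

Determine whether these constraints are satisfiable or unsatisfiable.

Satisfiable

The assignment a1 = 4, a2 = 2, a3 = 4, a4 = 4, a5 = 2, a6 = 2 works:
  constraint 1 holds since a1 + a4 = 8.
  constraint 2 holds since a4 - a3 = 0.
The rest check out directly.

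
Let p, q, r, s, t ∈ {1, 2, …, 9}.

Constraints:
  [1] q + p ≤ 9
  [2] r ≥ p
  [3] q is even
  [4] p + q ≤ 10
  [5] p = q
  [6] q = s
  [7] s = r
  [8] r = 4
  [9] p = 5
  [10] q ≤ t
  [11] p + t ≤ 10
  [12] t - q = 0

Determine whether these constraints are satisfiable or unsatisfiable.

Constraint 9 fixes p = 5 and constraint 8 fixes r = 4. Constraints 5, 6, and 7 give p = q = s = r, so p = r. But 5 ≠ 4 — contradiction.

Unsatisfiable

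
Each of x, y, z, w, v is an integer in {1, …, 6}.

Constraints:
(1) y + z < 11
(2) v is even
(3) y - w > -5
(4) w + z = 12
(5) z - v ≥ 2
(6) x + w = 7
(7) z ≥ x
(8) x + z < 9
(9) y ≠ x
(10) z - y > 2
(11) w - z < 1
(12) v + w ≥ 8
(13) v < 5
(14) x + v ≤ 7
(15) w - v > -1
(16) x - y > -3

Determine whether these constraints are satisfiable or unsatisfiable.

Setting (x, y, z, w, v) = (1, 2, 6, 6, 4) satisfies everything: constraint 1: y + z = 8; constraint 3: y - w = -4, and the others follow.

Satisfiable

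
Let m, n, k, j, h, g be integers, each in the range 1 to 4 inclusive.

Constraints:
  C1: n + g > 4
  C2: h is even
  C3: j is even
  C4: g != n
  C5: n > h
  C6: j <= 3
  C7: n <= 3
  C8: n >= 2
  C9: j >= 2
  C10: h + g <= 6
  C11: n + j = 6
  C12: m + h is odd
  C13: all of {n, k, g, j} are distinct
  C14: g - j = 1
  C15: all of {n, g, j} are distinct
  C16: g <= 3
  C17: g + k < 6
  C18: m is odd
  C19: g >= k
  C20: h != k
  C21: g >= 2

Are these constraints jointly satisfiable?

Unsatisfiable

Constraints 6, 7, 8, 9, 16, and 21 confine each of n, g, j to the 2 values {2, 3}.
Constraint 15 requires all 3 of them to be distinct, but only 2 values are available — impossible by the pigeonhole principle.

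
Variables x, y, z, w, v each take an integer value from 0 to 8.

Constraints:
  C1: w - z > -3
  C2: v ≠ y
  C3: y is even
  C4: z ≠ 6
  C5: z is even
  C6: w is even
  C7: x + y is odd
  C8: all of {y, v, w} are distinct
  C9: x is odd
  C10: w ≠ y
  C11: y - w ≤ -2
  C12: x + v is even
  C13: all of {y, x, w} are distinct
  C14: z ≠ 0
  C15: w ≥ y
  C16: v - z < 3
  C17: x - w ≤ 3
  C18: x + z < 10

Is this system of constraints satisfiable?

Satisfiable

Try x = 5, y = 0, z = 2, w = 2, v = 3.
Check constraint 1: w - z = 0; constraint 11: y - w = -2; constraint 16: v - z = 1. The remaining constraints are straightforward to verify.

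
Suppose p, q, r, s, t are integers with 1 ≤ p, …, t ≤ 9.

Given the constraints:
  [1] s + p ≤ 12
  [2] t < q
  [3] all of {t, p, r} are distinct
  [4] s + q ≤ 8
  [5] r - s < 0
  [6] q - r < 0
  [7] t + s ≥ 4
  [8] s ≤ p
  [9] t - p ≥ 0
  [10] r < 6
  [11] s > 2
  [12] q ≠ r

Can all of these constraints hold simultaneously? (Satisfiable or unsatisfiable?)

Unsatisfiable

Constraints 2, 5, 6, 8, and 9 give r < s, s ≤ p, p ≤ t, t < q, q < r. Chaining: r < s ≤ p ≤ t < q < r, which forces r < r — impossible.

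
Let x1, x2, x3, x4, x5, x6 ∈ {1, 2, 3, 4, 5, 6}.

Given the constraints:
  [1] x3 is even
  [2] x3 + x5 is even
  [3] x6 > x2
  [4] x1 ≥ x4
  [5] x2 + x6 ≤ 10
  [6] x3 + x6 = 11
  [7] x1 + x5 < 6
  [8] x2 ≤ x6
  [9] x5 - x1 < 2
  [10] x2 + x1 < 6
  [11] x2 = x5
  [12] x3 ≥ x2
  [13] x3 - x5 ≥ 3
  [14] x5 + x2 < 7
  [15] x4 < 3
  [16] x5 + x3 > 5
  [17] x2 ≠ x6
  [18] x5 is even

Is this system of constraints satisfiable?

One satisfying assignment is x1 = 2, x2 = 2, x3 = 6, x4 = 1, x5 = 2, x6 = 5.
For the less obvious constraints — constraint 5: x2 + x6 = 7; constraint 6: x3 + x6 = 11; constraint 7: x1 + x5 = 4 — and the others hold by inspection.

Satisfiable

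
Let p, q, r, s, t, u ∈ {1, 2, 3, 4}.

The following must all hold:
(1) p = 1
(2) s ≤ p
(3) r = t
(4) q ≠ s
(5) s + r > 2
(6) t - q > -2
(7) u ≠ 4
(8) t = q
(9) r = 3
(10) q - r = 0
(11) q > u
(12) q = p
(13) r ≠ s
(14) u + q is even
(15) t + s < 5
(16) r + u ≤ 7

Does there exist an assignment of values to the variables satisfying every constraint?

Constraint 9 fixes r = 3 and constraint 1 fixes p = 1. Constraints 3, 8, and 12 give r = t = q = p, so r = p. But 3 ≠ 1 — contradiction.

Unsatisfiable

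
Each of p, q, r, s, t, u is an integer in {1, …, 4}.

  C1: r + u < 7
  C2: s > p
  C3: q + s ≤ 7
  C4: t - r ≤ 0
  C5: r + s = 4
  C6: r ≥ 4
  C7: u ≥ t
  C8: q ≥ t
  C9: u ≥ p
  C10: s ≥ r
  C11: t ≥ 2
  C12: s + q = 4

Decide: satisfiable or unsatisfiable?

From constraints 6 and 10: s ≥ r ≥ 4. From constraints 8 and 11: q ≥ t ≥ 2. Hence s + q ≥ 6. But constraint 12 requires s + q = 4, and 4 < 6. Contradiction.

Unsatisfiable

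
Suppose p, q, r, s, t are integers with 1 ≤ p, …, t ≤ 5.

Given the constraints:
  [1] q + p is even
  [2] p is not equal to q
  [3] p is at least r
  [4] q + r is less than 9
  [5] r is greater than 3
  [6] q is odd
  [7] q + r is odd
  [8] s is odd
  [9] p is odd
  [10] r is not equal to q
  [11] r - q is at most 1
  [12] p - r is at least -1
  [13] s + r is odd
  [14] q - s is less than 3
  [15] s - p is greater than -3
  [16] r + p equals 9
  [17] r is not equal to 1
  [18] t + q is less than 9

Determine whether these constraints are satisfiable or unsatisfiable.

Satisfiable

Try p = 5, q = 3, r = 4, s = 3, t = 3.
Check constraint 4: q + r = 7; constraint 11: r - q = 1; constraint 12: p - r = 1. The remaining constraints are straightforward to verify.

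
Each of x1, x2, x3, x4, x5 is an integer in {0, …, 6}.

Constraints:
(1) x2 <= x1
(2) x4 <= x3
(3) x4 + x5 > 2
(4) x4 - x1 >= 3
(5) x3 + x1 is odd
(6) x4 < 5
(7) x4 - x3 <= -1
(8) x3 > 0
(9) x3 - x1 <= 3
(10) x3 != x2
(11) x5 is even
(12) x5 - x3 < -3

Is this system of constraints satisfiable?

Unsatisfiable

Constraints 4, 7, and 9 give x1 − x3 ≥ -3, x3 − x4 ≥ 1, x4 − x1 ≥ 3.
Adding all 3 inequalities: the left sides telescope to 0, and the right sides sum to (-3) + 1 + 3 = 1. So 0 ≥ 1, which is false.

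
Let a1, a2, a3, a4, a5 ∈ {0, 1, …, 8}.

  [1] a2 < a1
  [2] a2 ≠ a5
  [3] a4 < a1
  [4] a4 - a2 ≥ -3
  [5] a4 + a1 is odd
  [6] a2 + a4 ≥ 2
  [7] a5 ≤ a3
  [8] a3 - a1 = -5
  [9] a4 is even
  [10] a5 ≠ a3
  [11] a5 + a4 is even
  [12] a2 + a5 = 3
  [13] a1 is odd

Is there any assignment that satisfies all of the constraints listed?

Satisfiable

The assignment a1 = 7, a2 = 3, a3 = 2, a4 = 0, a5 = 0 works:
  constraint 4 holds since a4 - a2 = -3.
  constraint 6 holds since a2 + a4 = 3.
  constraint 8 holds since a3 - a1 = -5.
The rest check out directly.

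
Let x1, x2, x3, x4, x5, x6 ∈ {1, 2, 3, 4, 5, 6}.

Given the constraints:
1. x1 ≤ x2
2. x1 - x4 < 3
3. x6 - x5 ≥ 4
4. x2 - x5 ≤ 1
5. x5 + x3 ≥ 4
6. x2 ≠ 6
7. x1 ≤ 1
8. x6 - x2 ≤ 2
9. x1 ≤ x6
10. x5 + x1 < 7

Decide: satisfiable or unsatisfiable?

Unsatisfiable

Constraints 3, 4, and 8 give x6 − x5 ≥ 4, x5 − x2 ≥ -1, x2 − x6 ≥ -2.
Adding all 3 inequalities: the left sides telescope to 0, and the right sides sum to 4 + (-1) + (-2) = 1. So 0 ≥ 1, which is false.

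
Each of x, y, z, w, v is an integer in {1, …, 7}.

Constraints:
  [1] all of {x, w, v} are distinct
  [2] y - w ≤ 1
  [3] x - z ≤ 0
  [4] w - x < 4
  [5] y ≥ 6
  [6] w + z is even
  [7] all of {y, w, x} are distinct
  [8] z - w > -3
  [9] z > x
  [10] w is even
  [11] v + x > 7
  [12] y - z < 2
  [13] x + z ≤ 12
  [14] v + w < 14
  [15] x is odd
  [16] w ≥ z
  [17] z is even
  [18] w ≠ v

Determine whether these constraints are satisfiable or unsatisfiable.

Satisfiable

Setting (x, y, z, w, v) = (3, 7, 6, 6, 5) satisfies everything: constraint 2: y - w = 1; constraint 3: x - z = -3, and the others follow.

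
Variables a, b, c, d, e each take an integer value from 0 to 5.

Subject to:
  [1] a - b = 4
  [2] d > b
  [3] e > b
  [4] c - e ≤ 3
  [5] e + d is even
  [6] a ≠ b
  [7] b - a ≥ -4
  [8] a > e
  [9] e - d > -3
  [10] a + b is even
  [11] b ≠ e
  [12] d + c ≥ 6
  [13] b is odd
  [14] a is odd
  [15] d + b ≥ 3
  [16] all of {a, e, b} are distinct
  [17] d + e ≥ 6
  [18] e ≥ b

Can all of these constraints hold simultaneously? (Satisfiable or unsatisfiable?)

Setting (a, b, c, d, e) = (5, 1, 3, 3, 3) satisfies everything: constraint 1: a - b = 4; constraint 4: c - e = 0; constraint 7: b - a = -4, and the others follow.

Satisfiable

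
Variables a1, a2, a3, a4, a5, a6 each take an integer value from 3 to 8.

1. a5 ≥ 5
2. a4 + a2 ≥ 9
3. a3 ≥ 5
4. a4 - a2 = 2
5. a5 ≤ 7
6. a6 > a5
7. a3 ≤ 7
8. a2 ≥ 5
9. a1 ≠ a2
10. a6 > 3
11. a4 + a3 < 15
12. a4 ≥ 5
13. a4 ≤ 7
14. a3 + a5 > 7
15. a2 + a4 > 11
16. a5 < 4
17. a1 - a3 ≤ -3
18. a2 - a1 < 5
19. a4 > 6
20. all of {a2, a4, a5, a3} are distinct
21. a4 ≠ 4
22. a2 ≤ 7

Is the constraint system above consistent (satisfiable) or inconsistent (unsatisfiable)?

Constraints 1, 3, 5, 7, 8, 12, 13, and 22 confine each of a2, a4, a5, a3 to the 3 values {5, …, 7}.
Constraint 20 requires all 4 of them to be distinct, but only 3 values are available — impossible by the pigeonhole principle.

Unsatisfiable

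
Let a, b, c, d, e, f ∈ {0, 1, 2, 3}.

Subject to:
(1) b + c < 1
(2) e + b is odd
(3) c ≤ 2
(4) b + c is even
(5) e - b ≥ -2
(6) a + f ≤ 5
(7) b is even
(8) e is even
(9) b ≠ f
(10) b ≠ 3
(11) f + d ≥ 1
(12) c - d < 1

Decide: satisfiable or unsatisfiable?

Unsatisfiable

Constraint 8 makes e even and constraint 7 makes b even, so e + b must be even. Constraint 2 says e + b is odd — contradiction.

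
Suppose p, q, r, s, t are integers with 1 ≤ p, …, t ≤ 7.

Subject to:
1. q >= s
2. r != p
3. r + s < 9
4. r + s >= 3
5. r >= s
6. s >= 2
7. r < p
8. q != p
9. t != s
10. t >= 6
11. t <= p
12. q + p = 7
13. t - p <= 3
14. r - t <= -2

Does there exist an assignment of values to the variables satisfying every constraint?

From constraints 1 and 6: q ≥ s ≥ 2. From constraints 10 and 11: p ≥ t ≥ 6. Hence q + p ≥ 8. But constraint 12 requires q + p = 7, and 7 < 8. Contradiction.

Unsatisfiable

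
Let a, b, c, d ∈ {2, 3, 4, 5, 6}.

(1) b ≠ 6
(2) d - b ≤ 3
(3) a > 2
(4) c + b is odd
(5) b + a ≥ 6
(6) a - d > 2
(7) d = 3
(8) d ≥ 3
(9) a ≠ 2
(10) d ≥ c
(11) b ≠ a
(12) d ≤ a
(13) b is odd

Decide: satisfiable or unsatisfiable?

Take a = 6, b = 3, c = 2, d = 3. Then constraint 2: d - b = 0; constraint 5: b + a = 9; constraint 6: a - d = 3, and every other listed constraint is also met.

Satisfiable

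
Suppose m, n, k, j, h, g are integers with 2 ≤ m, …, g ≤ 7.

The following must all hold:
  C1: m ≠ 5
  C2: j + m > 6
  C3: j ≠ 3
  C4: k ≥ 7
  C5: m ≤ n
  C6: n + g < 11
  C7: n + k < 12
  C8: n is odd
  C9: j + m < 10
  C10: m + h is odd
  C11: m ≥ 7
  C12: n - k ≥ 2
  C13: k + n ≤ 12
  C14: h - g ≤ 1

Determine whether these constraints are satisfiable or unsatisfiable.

Unsatisfiable

From constraint 4: k ≥ 7. From constraints 5 and 11: n ≥ m ≥ 7. Hence k + n ≥ 14. But constraint 13 requires k + n ≤ 12, and 12 < 14. Contradiction.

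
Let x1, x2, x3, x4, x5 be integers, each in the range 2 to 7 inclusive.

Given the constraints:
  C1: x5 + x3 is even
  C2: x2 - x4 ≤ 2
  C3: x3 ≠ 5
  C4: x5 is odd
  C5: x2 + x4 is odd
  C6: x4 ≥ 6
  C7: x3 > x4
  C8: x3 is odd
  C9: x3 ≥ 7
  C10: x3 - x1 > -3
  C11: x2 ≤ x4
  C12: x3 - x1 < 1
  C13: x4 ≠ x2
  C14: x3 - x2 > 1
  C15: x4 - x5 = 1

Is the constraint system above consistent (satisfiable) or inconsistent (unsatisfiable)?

Satisfiable

Take x1 = 7, x2 = 5, x3 = 7, x4 = 6, x5 = 5. Then constraint 2: x2 - x4 = -1; constraint 10: x3 - x1 = 0, and every other listed constraint is also met.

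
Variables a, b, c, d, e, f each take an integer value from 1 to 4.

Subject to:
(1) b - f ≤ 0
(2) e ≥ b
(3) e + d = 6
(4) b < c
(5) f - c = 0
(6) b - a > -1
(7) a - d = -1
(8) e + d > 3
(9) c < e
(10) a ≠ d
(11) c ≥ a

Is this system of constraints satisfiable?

Setting (a, b, c, d, e, f) = (1, 1, 2, 2, 4, 2) satisfies everything: constraint 1: b - f = -1; constraint 3: e + d = 6; constraint 5: f - c = 0, and the others follow.

Satisfiable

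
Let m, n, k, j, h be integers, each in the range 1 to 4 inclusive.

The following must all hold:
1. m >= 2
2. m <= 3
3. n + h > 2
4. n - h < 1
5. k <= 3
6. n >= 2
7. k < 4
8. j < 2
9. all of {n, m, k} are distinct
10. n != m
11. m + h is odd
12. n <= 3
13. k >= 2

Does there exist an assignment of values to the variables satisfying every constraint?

Constraints 1, 2, 5, 6, 12, and 13 confine each of n, m, k to the 2 values {2, 3}.
Constraint 9 requires all 3 of them to be distinct, but only 2 values are available — impossible by the pigeonhole principle.

Unsatisfiable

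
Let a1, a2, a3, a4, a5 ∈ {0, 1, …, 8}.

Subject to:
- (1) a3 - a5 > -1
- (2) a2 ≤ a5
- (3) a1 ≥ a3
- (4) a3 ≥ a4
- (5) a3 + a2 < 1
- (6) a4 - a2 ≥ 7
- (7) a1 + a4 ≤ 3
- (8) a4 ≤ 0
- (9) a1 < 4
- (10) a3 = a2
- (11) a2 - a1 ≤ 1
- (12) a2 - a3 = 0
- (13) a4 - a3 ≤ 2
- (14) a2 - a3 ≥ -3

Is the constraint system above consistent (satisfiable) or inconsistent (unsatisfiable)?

Constraints 6, 13, and 14 give a4 − a2 ≥ 7, a2 − a3 ≥ -3, a3 − a4 ≥ -2.
Adding all 3 inequalities: the left sides telescope to 0, and the right sides sum to 7 + (-3) + (-2) = 2. So 0 ≥ 2, which is false.

Unsatisfiable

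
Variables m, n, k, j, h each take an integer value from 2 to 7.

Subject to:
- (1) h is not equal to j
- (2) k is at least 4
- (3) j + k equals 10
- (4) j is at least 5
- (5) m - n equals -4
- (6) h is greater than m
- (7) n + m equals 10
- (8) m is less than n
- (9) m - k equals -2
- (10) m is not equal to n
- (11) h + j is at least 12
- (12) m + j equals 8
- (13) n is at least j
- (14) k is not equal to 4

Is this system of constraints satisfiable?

Satisfiable

Try m = 3, n = 7, k = 5, j = 5, h = 7.
Check constraint 3: j + k = 10; constraint 5: m - n = -4. The remaining constraints are straightforward to verify.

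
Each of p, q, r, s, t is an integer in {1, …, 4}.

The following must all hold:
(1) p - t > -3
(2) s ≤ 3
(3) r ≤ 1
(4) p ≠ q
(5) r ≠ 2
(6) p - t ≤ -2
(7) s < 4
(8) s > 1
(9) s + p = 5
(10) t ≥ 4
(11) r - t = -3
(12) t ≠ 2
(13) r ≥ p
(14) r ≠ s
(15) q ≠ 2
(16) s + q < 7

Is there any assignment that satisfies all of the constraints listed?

Unsatisfiable

From constraint 2: s ≤ 3. From constraints 3 and 13: p ≤ r ≤ 1. Hence s + p ≤ 4. But constraint 9 requires s + p = 5, and 5 > 4. Contradiction.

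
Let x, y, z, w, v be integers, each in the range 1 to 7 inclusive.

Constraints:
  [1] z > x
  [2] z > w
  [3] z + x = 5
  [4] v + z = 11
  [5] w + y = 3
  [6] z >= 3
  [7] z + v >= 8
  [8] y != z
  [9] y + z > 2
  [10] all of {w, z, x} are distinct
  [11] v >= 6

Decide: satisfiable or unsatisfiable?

Setting (x, y, z, w, v) = (1, 1, 4, 2, 7) satisfies everything: constraint 3: z + x = 5; constraint 4: v + z = 11; constraint 5: w + y = 3, and the others follow.

Satisfiable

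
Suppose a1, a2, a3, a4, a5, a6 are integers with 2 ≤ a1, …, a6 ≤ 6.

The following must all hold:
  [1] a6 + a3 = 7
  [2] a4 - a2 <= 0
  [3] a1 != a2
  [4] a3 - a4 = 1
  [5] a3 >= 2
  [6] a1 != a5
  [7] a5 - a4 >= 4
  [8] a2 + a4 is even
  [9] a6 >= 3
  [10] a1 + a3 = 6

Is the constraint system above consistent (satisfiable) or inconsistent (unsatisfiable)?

The assignment a1 = 3, a2 = 2, a3 = 3, a4 = 2, a5 = 6, a6 = 4 works:
  constraint 1 holds since a6 + a3 = 7.
  constraint 2 holds since a4 - a2 = 0.
  constraint 4 holds since a3 - a4 = 1.
The rest check out directly.

Satisfiable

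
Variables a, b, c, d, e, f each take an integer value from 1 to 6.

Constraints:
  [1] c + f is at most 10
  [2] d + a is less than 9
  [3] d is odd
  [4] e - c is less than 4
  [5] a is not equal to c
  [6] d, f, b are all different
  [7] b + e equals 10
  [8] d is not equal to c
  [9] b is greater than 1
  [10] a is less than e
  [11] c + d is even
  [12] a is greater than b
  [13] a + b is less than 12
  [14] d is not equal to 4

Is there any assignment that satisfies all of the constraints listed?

Satisfiable

One satisfying assignment is a = 5, b = 4, c = 3, d = 1, e = 6, f = 6.
For the less obvious constraints — constraint 1: c + f = 9; constraint 2: d + a = 6; constraint 4: e - c = 3 — and the others hold by inspection.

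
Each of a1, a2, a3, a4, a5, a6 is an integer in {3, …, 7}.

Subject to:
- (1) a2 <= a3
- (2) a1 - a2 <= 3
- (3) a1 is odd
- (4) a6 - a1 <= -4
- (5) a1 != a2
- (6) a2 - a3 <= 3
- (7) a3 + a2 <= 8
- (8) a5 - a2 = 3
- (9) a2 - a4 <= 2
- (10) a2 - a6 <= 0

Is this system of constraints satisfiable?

Unsatisfiable

Constraints 2, 4, and 10 give a6 − a2 ≥ 0, a2 − a1 ≥ -3, a1 − a6 ≥ 4.
Adding all 3 inequalities: the left sides telescope to 0, and the right sides sum to 0 + (-3) + 4 = 1. So 0 ≥ 1, which is false.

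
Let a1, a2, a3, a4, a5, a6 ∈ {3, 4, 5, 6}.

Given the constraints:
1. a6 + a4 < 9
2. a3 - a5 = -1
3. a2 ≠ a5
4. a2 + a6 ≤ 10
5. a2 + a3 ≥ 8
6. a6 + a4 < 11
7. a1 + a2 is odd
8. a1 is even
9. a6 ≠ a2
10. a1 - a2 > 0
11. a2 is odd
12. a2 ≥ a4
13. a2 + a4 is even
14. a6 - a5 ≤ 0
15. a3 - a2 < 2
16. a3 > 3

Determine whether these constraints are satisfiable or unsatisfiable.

Satisfiable

Setting (a1, a2, a3, a4, a5, a6) = (6, 5, 5, 5, 6, 3) satisfies everything: constraint 1: a6 + a4 = 8; constraint 2: a3 - a5 = -1, and the others follow.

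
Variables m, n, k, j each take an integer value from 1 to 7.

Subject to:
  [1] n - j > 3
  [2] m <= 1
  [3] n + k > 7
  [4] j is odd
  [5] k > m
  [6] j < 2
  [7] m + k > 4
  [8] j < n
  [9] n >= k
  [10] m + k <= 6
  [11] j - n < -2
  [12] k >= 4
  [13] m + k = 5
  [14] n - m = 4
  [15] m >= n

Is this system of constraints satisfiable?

Unsatisfiable

From constraints 9 and 12: n ≥ k and k ≥ 4, so n ≥ 4. From constraints 2 and 15: n ≤ m and m ≤ 1, so n ≤ 1. But 1 < 4, so no value of n works.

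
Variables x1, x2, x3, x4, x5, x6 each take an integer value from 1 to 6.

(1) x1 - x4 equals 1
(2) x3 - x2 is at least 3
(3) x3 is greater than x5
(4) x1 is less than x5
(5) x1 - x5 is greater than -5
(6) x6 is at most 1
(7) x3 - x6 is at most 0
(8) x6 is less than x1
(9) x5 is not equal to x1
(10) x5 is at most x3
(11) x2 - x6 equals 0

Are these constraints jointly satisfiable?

Unsatisfiable

Constraints 3, 4, 7, and 8 give x3 ≤ x6, x6 < x1, x1 < x5, x5 < x3. Chaining: x3 ≤ x6 < x1 < x5 < x3, which forces x3 < x3 — impossible.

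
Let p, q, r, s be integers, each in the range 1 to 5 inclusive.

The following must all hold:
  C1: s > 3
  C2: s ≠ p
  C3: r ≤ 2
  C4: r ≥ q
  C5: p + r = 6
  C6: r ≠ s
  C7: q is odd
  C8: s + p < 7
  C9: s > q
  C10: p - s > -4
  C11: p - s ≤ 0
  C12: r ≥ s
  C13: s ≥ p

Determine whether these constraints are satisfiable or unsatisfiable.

Unsatisfiable

From constraint 1: s ≥ 4. From constraints 3 and 12: s ≤ r and r ≤ 2, so s ≤ 2. But 2 < 4, so no value of s works.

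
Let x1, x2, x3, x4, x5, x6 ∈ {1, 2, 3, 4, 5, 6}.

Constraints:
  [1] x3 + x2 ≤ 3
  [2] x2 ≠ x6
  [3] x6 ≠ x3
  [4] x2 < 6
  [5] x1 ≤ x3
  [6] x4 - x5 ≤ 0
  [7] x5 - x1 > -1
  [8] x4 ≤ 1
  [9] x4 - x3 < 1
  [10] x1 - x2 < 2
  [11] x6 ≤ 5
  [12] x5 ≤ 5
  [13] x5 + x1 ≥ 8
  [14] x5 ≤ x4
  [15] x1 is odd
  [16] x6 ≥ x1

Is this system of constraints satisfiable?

Unsatisfiable

From constraints 8 and 14: x5 ≤ x4 ≤ 1. From constraints 11 and 16: x1 ≤ x6 ≤ 5. Hence x5 + x1 ≤ 6. But constraint 13 requires x5 + x1 ≥ 8, and 8 > 6. Contradiction.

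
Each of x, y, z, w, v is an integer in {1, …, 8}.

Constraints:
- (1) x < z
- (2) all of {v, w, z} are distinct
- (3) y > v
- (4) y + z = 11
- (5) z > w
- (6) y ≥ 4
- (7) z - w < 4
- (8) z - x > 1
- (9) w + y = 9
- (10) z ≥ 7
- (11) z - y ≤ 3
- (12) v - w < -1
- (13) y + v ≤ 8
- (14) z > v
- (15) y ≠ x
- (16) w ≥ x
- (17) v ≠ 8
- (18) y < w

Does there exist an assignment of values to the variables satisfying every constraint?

Try x = 5, y = 4, z = 7, w = 5, v = 1.
Check constraint 4: y + z = 11; constraint 7: z - w = 2. The remaining constraints are straightforward to verify.

Satisfiable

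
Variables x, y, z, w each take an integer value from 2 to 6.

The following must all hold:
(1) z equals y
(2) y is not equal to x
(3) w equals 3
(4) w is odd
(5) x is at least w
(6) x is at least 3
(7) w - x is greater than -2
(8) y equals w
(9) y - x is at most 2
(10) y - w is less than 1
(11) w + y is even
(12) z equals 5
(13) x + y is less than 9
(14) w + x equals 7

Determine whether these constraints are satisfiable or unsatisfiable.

Unsatisfiable

Constraint 12 fixes z = 5 and constraint 3 fixes w = 3. Constraints 1 and 8 give z = y = w, so z = w. But 5 ≠ 3 — contradiction.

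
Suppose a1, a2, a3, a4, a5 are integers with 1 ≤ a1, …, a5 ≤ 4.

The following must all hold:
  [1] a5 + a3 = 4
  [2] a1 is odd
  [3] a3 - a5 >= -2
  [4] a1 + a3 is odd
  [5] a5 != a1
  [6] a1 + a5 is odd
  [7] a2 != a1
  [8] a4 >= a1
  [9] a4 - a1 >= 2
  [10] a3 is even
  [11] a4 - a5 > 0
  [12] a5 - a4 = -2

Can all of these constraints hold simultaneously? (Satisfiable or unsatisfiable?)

The assignment a1 = 1, a2 = 3, a3 = 2, a4 = 4, a5 = 2 works:
  constraint 1 holds since a5 + a3 = 4.
  constraint 3 holds since a3 - a5 = 0.
The rest check out directly.

Satisfiable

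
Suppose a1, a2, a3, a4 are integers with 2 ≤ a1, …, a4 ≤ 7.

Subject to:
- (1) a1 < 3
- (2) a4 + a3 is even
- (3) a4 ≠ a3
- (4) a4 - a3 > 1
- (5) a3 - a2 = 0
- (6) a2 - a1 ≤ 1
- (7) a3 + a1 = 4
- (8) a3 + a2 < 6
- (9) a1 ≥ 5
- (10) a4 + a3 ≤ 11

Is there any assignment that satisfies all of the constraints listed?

Unsatisfiable

From constraint 9: a1 ≥ 5. From constraint 1: a1 ≤ 2. But 2 < 5, so no value of a1 works.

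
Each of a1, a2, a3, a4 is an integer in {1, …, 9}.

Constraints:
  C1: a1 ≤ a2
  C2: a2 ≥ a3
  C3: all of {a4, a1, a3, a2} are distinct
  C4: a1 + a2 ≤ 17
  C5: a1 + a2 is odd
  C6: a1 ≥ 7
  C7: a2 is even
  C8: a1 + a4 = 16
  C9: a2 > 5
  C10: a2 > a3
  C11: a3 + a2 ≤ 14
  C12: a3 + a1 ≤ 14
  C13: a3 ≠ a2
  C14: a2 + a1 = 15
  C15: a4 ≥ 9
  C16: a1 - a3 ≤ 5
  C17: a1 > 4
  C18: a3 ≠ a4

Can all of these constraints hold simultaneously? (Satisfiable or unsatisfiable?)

Satisfiable

Try a1 = 7, a2 = 8, a3 = 4, a4 = 9.
Check constraint 4: a1 + a2 = 15; constraint 8: a1 + a4 = 16; constraint 11: a3 + a2 = 12. The remaining constraints are straightforward to verify.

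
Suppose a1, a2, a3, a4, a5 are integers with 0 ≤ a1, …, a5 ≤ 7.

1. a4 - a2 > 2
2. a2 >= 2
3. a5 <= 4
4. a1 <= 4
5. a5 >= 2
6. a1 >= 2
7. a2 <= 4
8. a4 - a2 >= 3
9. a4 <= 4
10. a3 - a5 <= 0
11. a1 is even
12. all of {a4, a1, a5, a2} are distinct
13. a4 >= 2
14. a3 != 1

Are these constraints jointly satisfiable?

Unsatisfiable

Constraints 2, 3, 4, 5, 6, 7, 9, and 13 confine each of a4, a1, a5, a2 to the 3 values {2, …, 4}.
Constraint 12 requires all 4 of them to be distinct, but only 3 values are available — impossible by the pigeonhole principle.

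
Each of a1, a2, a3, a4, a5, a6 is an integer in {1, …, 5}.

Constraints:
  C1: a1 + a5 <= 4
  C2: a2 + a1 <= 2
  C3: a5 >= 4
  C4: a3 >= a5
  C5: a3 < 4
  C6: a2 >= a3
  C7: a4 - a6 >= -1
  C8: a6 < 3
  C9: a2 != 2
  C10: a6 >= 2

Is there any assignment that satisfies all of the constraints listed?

From constraints 3 and 4: a3 ≥ a5 and a5 ≥ 4, so a3 ≥ 4. From constraint 5: a3 ≤ 3. But 3 < 4, so no value of a3 works.

Unsatisfiable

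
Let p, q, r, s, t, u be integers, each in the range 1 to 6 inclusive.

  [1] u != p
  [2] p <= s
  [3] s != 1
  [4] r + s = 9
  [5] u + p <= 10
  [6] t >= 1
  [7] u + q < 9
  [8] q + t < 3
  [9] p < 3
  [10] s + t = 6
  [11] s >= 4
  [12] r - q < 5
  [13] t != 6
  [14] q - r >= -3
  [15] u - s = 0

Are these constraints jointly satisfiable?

Satisfiable

Try p = 2, q = 1, r = 4, s = 5, t = 1, u = 5.
Check constraint 4: r + s = 9; constraint 5: u + p = 7. The remaining constraints are straightforward to verify.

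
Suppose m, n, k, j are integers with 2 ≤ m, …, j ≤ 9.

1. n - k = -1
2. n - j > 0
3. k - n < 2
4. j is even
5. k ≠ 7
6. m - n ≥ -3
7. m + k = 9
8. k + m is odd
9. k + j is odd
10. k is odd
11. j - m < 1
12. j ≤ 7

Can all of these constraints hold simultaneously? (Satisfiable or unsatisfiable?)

Setting (m, n, k, j) = (4, 4, 5, 2) satisfies everything: constraint 1: n - k = -1; constraint 2: n - j = 2, and the others follow.

Satisfiable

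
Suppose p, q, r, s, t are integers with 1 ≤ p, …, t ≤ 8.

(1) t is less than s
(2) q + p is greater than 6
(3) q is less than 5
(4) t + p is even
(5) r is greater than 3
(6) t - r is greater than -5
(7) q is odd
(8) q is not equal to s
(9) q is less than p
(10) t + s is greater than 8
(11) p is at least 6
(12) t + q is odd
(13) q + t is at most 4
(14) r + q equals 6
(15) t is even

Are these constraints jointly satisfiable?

Take p = 8, q = 1, r = 5, s = 8, t = 2. Then constraint 2: q + p = 9; constraint 6: t - r = -3; constraint 10: t + s = 10, and every other listed constraint is also met.

Satisfiable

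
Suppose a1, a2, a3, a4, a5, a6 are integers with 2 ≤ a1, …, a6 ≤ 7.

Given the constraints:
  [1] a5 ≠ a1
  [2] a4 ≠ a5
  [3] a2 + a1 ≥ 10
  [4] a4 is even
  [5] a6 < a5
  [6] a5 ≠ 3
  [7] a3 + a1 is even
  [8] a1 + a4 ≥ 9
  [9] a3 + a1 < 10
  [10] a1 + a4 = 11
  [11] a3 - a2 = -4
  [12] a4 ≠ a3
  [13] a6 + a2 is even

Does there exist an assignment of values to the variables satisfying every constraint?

Try a1 = 5, a2 = 7, a3 = 3, a4 = 6, a5 = 7, a6 = 3.
Check constraint 3: a2 + a1 = 12; constraint 8: a1 + a4 = 11. The remaining constraints are straightforward to verify.

Satisfiable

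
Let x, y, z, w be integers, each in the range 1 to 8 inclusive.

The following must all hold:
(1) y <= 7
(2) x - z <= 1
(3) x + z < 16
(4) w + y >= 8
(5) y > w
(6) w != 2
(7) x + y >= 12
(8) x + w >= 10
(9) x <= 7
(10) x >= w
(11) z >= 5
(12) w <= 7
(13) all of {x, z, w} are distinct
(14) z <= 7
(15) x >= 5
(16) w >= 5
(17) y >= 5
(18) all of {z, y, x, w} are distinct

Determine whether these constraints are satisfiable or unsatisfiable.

Constraints 1, 9, 11, 12, 14, 15, 16, and 17 confine each of z, y, x, w to the 3 values {5, …, 7}.
Constraint 18 requires all 4 of them to be distinct, but only 3 values are available — impossible by the pigeonhole principle.

Unsatisfiable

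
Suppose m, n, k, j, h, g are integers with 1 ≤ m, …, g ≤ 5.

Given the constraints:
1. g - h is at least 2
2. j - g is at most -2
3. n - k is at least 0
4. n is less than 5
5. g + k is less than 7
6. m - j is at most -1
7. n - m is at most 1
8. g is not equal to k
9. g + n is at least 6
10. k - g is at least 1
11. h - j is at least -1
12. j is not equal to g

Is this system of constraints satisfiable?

Unsatisfiable

Constraints 1, 3, 6, 7, 10, and 11 give n − k ≥ 0, k − g ≥ 1, g − h ≥ 2, h − j ≥ -1, j − m ≥ 1, m − n ≥ -1.
Adding all 6 inequalities: the left sides telescope to 0, and the right sides sum to 0 + 1 + 2 + (-1) + 1 + (-1) = 2. So 0 ≥ 2, which is false.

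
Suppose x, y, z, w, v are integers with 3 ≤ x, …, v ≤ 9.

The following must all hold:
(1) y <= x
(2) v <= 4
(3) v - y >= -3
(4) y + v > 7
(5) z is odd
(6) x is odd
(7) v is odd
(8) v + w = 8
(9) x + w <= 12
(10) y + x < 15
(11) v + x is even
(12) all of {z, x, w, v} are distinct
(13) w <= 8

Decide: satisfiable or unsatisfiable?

One satisfying assignment is x = 7, y = 5, z = 9, w = 5, v = 3.
For the less obvious constraints — constraint 3: v - y = -2; constraint 4: y + v = 8; constraint 8: v + w = 8 — and the others hold by inspection.

Satisfiable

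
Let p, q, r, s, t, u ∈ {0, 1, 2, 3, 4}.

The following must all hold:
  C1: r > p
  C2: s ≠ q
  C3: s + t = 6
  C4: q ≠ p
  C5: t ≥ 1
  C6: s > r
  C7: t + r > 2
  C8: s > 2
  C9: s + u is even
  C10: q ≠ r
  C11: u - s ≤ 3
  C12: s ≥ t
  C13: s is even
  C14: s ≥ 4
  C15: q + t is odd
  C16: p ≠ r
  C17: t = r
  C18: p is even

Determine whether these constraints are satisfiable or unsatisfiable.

Satisfiable

Take p = 0, q = 3, r = 2, s = 4, t = 2, u = 4. Then constraint 3: s + t = 6; constraint 7: t + r = 4; constraint 11: u - s = 0, and every other listed constraint is also met.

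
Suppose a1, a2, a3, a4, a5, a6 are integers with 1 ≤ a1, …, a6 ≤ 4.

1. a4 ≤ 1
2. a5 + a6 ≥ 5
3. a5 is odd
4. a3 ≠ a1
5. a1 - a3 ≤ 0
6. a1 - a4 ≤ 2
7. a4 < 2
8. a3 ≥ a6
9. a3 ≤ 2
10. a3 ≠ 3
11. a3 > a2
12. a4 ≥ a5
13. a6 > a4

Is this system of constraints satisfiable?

Unsatisfiable

From constraints 1 and 12: a5 ≤ a4 ≤ 1. From constraints 8 and 9: a6 ≤ a3 ≤ 2. Hence a5 + a6 ≤ 3. But constraint 2 requires a5 + a6 ≥ 5, and 5 > 3. Contradiction.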